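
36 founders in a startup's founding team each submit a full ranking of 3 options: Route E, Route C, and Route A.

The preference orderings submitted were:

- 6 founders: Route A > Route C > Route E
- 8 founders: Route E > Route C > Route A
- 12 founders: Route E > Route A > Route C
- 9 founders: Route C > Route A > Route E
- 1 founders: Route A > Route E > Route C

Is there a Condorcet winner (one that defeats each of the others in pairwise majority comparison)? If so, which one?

Route E

Head-to-head results (36 voters total):
Route E vs Route C: Route E wins 21–15.
Route E vs Route A: Route E wins 20–16.
Route C vs Route A: Route A wins 19–17.
Route E beats each rival — Route C (21–15), Route A (20–16) — so Route E is the Condorcet winner.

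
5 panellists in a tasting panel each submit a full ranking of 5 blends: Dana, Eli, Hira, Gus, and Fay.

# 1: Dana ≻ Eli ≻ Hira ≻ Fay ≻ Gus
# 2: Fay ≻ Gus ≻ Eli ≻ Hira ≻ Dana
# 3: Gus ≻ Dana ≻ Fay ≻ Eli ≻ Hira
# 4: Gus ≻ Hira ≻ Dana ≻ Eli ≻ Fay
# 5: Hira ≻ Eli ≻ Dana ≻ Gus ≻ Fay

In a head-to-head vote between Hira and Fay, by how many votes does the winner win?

1

Ballots ranking Hira above Fay: 3.
Ballots ranking Fay above Hira: 2.
Hira wins 3–2, a margin of 1.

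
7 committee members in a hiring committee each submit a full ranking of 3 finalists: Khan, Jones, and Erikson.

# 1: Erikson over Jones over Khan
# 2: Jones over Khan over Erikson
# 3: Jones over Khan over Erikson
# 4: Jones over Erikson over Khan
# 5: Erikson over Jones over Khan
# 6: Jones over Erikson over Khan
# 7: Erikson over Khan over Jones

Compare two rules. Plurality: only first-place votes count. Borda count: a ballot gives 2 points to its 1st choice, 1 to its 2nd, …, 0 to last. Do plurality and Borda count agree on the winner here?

Yes

Plurality first-place counts: Khan 0, Jones 4, Erikson 3 → Jones.
Borda totals: Khan 3, Jones 10, Erikson 8 → Jones.
The two rules agree on Jones.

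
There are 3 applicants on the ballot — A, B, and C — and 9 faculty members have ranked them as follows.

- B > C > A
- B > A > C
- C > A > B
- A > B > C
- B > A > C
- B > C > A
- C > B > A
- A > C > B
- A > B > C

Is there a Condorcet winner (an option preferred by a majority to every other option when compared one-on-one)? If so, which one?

B

Head-to-head results (9 voters total):
A vs B: B wins 5–4.
A vs C: A wins 5–4.
B vs C: B wins 6–3.
B beats each rival — A (5–4), C (6–3) — so B is the Condorcet winner.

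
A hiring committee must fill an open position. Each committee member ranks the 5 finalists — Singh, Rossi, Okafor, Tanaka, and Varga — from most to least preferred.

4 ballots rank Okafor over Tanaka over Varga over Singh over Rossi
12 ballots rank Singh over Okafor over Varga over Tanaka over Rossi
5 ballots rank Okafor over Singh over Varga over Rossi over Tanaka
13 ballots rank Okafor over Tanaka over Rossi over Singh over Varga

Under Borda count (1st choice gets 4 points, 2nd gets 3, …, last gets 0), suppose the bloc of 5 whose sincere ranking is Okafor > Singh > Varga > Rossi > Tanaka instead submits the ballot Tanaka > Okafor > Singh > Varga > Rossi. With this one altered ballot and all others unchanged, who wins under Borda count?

Borda totals with the altered ballot: Singh 75, Rossi 26, Okafor 119, Tanaka 83, Varga 37.
The winner is unchanged: still Okafor.

Okafor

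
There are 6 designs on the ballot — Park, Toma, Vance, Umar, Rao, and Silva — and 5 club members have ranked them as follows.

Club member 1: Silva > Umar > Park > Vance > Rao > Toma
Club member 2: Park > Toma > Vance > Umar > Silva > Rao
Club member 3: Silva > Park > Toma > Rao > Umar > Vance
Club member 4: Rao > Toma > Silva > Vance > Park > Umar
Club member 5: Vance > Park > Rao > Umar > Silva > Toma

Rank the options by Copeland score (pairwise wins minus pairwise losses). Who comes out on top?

Silva

Pairwise results:
  Park vs Toma: Park wins 4–1.
  Park vs Vance: Park wins 3–2.
  Park vs Umar: Park wins 4–1.
  Park vs Rao: Park wins 4–1.
  Park vs Silva: Silva wins 3–2.
  Toma vs Vance: Toma wins 3–2.
  Toma vs Umar: Toma wins 3–2.
  Toma vs Rao: Rao wins 3–2.
  Toma vs Silva: Silva wins 3–2.
  Vance vs Umar: Vance wins 3–2.
  Vance vs Rao: Vance wins 3–2.
  Vance vs Silva: Silva wins 3–2.
  Umar vs Rao: Rao wins 3–2.
  Umar vs Silva: Silva wins 3–2.
  Rao vs Silva: Silva wins 3–2.
Copeland scores (wins − losses):
  Park: 4 − 1 = 3
  Toma: 2 − 3 = -1
  Vance: 2 − 3 = -1
  Umar: 0 − 5 = -5
  Rao: 2 − 3 = -1
  Silva: 5 − 0 = 5
Silva has the best Copeland score.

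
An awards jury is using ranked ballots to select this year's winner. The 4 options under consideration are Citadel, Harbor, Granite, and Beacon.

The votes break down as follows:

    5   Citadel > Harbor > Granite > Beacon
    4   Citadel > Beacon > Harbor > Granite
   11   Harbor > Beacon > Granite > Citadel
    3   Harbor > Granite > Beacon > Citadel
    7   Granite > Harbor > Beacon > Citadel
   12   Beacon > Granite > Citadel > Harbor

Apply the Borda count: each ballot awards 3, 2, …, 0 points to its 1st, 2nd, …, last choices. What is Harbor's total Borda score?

70

Borda scores:
  Citadel: 5·3 + 4·3 + 11·0 + 3·0 + 7·0 + 12·1 = 39
  Harbor: 5·2 + 4·1 + 11·3 + 3·3 + 7·2 + 12·0 = 70
  Granite: 5·1 + 4·0 + 11·1 + 3·2 + 7·3 + 12·2 = 67
  Beacon: 5·0 + 4·2 + 11·2 + 3·1 + 7·1 + 12·3 = 76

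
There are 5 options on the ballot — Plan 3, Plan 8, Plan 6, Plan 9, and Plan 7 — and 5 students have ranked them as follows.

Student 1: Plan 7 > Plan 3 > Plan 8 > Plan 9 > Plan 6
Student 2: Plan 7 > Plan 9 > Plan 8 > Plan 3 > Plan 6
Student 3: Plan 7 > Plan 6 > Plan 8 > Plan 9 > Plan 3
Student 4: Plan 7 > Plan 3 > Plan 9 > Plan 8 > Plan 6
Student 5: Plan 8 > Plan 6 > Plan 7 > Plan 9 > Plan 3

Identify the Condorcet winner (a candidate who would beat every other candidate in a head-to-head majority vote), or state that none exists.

Head-to-head results (5 voters total):
Plan 3 vs Plan 8: Plan 8 wins 3–2.
Plan 3 vs Plan 6: Plan 3 wins 3–2.
Plan 3 vs Plan 9: Plan 9 wins 3–2.
Plan 3 vs Plan 7: Plan 7 wins 5–0.
Plan 8 vs Plan 6: Plan 8 wins 4–1.
Plan 8 vs Plan 9: Plan 8 wins 3–2.
Plan 8 vs Plan 7: Plan 7 wins 4–1.
Plan 6 vs Plan 9: Plan 9 wins 3–2.
Plan 6 vs Plan 7: Plan 7 wins 4–1.
Plan 9 vs Plan 7: Plan 7 wins 5–0.
Plan 7 beats each rival — Plan 3 (5–0), Plan 8 (4–1), Plan 6 (4–1), Plan 9 (5–0) — so Plan 7 is the Condorcet winner.

Plan 7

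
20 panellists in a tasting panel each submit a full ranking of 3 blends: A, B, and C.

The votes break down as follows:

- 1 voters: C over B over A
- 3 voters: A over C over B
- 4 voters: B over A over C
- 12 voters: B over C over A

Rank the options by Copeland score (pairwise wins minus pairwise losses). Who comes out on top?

Pairwise results:
  A vs B: B wins 17–3.
  A vs C: C wins 13–7.
  B vs C: B wins 16–4.
Copeland scores (wins − losses):
  A: 0 − 2 = -2
  B: 2 − 0 = 2
  C: 1 − 1 = 0
B has the best Copeland score.

B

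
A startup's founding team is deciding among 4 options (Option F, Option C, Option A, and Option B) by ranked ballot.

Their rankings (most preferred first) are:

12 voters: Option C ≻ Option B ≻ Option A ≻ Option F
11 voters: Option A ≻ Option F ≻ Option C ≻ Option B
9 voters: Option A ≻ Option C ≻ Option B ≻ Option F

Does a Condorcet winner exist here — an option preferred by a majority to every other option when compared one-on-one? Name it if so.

Head-to-head results (32 voters total):
Option F vs Option C: Option C wins 21–11.
Option F vs Option A: Option A wins 32–0.
Option F vs Option B: Option B wins 21–11.
Option C vs Option A: Option A wins 20–12.
Option C vs Option B: Option C wins 32–0.
Option A vs Option B: Option A wins 20–12.
Option A beats each rival — Option F (32–0), Option C (20–12), Option B (20–12) — so Option A is the Condorcet winner.

Option A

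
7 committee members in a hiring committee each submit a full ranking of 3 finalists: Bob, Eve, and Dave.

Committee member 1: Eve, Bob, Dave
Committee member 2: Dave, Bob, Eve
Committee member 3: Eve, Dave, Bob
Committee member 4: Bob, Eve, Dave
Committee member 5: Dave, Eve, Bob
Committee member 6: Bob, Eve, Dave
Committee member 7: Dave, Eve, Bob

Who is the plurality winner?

First-place vote totals:
  Bob: 2
  Eve: 2
  Dave: 3
Dave has the most first-place votes.

Dave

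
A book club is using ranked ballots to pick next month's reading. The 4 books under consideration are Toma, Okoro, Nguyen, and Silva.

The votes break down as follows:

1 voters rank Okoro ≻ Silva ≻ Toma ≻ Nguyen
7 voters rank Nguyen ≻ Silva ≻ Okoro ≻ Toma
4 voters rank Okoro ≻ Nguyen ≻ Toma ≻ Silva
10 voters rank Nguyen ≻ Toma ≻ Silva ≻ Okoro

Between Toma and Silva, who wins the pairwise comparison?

Toma

Ballots ranking Toma above Silva: 4+10 = 14.
Ballots ranking Silva above Toma: 1+7 = 8.
Toma wins the head-to-head, 14–8.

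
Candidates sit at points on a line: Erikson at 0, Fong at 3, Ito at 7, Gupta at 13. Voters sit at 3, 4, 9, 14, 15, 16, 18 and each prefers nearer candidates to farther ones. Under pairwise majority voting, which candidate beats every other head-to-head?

Gupta

With single-peaked preferences on a line, the Condorcet winner is the candidate closest to the median voter.
The median voter (position 14) is closest to Gupta at 13.
Check: Gupta vs Erikson — voters closer to Gupta: 5 of 7.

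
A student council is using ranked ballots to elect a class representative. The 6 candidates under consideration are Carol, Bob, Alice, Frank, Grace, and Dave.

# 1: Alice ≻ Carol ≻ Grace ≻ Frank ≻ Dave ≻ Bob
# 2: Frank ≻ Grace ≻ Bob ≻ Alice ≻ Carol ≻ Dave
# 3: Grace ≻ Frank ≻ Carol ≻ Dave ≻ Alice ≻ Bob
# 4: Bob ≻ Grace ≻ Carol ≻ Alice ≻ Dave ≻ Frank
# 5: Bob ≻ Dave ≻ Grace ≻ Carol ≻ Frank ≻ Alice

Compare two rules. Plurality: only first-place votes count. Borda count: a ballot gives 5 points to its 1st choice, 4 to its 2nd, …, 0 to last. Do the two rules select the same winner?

No

Plurality first-place counts: Carol 0, Bob 2, Alice 1, Frank 1, Grace 1, Dave 0 → Bob.
Borda totals: Carol 13, Bob 13, Alice 10, Frank 12, Grace 19, Dave 8 → Grace.
The two rules disagree: plurality picks Bob, Borda picks Grace.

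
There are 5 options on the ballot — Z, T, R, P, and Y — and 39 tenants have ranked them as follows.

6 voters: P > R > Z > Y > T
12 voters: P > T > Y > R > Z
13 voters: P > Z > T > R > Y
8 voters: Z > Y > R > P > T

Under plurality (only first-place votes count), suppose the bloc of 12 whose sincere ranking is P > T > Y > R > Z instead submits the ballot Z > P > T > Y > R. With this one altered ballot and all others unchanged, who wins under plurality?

First-place totals with the altered ballot: Z 20, T 0, R 0, P 19, Y 0.
The switch changes the winner from P to Z.

Z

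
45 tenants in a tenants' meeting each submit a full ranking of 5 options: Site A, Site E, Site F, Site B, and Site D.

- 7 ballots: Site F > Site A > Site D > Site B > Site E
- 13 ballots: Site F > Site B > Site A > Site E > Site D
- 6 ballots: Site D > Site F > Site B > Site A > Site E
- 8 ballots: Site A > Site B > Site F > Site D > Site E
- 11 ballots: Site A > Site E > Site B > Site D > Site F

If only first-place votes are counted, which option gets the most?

Site F

First-place vote totals:
  Site A: 19
  Site E: 0
  Site F: 20
  Site B: 0
  Site D: 6
Site F has the most first-place votes.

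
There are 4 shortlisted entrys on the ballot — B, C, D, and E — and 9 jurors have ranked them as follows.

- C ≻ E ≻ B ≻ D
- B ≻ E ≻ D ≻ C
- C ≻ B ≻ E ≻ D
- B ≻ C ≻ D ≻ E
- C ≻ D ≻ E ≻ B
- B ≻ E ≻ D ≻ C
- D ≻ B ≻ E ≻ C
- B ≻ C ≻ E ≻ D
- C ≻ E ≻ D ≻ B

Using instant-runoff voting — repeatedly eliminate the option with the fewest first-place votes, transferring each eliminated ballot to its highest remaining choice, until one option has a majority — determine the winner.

B

Round 1: B 4, C 4, D 1, E 0. E has the fewest and is eliminated.
Round 2: B 4, C 4, D 1. D has the fewest and is eliminated.
Round 3: B 5, C 4. B has a majority.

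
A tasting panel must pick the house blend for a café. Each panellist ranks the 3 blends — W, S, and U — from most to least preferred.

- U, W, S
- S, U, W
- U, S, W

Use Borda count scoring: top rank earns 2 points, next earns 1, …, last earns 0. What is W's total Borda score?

1

Borda scores:
  W: 1 + 0 + 0 = 1
  S: 0 + 2 + 1 = 3
  U: 2 + 1 + 2 = 5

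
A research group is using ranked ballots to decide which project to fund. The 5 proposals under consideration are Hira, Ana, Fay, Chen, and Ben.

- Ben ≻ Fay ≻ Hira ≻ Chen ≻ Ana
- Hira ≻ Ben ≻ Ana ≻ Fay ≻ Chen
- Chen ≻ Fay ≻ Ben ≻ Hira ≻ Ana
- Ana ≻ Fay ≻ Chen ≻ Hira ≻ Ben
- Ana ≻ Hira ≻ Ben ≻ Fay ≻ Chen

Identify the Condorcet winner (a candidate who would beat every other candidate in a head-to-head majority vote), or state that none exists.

No Condorcet winner

Head-to-head results (5 voters total):
Hira vs Ana: Hira wins 3–2.
Hira vs Fay: Fay wins 3–2.
Hira vs Chen: Hira wins 3–2.
Hira vs Ben: Hira wins 3–2.
Ana vs Fay: Ana wins 3–2.
Ana vs Chen: Ana wins 3–2.
Ana vs Ben: Ben wins 3–2.
Fay vs Chen: Fay wins 4–1.
Fay vs Ben: Ben wins 3–2.
Chen vs Ben: Ben wins 3–2.
No candidate beats all others: Hira beats Ana beats Fay beats Hira, a majority cycle.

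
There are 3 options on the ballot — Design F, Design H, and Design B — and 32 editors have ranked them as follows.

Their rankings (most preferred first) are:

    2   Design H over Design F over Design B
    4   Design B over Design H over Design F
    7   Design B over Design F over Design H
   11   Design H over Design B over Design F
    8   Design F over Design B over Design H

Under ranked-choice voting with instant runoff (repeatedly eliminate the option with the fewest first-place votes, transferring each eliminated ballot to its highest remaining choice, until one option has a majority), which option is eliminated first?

Design F

Round 1: Design H 13, Design B 11, Design F 8. Design F has the fewest and is eliminated.
Round 2: Design B 19, Design H 13. Design B has a majority.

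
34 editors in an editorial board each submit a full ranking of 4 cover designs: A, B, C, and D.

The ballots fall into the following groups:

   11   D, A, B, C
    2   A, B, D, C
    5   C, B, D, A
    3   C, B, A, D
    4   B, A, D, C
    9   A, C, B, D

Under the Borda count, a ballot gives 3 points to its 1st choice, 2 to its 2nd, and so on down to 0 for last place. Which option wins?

A

Borda scores:
  A: 11·2 + 2·3 + 5·0 + 3·1 + 4·2 + 9·3 = 66
  B: 11·1 + 2·2 + 5·2 + 3·2 + 4·3 + 9·1 = 52
  C: 11·0 + 2·0 + 5·3 + 3·3 + 4·0 + 9·2 = 42
  D: 11·3 + 2·1 + 5·1 + 3·0 + 4·1 + 9·0 = 44
A has the highest total.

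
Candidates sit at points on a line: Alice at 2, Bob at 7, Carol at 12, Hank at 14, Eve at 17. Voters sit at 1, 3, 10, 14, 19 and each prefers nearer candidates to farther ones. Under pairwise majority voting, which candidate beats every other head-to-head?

Carol

With single-peaked preferences on a line, the Condorcet winner is the candidate closest to the median voter.
The median voter (position 10) is closest to Carol at 12.
Check: Carol vs Alice — voters closer to Carol: 3 of 5.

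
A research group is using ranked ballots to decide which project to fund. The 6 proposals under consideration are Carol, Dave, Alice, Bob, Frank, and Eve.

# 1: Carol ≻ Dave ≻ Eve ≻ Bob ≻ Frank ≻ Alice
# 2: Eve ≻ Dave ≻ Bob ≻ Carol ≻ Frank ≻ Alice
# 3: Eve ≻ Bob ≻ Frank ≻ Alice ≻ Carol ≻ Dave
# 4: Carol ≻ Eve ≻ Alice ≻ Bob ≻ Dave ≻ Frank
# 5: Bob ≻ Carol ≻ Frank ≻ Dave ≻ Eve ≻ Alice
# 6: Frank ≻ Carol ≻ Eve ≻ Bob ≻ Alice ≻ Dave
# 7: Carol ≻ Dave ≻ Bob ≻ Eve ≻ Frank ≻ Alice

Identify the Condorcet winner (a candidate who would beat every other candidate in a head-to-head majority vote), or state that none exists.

Head-to-head results (7 voters total):
Carol vs Dave: Carol wins 6–1.
Carol vs Alice: Carol wins 6–1.
Carol vs Bob: Carol wins 4–3.
Carol vs Frank: Carol wins 5–2.
Carol vs Eve: Carol wins 5–2.
Dave vs Alice: Dave wins 4–3.
Dave vs Bob: Bob wins 4–3.
Dave vs Frank: Dave wins 4–3.
Dave vs Eve: Eve wins 4–3.
Alice vs Bob: Bob wins 6–1.
Alice vs Frank: Frank wins 6–1.
Alice vs Eve: Eve wins 7–0.
Bob vs Frank: Bob wins 6–1.
Bob vs Eve: Eve wins 5–2.
Frank vs Eve: Eve wins 5–2.
Carol beats each rival — Dave (6–1), Alice (6–1), Bob (4–3), Frank (5–2), Eve (5–2) — so Carol is the Condorcet winner.

Carol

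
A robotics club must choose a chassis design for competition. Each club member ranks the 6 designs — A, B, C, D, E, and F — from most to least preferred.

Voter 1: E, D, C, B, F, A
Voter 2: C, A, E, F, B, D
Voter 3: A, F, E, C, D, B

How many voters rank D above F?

1

Ballots ranking D above F: 1.
Ballots ranking F above D: 2.
So 1 of 3 voters prefer D to F.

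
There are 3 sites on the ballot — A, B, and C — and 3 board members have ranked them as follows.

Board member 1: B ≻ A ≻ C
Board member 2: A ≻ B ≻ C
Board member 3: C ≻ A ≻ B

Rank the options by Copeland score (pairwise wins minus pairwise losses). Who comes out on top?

Pairwise results:
  A vs B: A wins 2–1.
  A vs C: A wins 2–1.
  B vs C: B wins 2–1.
Copeland scores (wins − losses):
  A: 2 − 0 = 2
  B: 1 − 1 = 0
  C: 0 − 2 = -2
A has the best Copeland score.

A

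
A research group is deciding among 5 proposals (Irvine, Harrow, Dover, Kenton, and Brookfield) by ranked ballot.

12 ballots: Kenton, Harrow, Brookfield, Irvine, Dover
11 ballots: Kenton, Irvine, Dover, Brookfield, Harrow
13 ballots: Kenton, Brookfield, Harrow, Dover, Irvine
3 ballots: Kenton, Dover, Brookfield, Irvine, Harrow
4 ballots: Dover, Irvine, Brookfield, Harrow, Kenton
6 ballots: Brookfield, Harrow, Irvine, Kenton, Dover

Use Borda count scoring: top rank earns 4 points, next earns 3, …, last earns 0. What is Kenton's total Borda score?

Borda scores:
  Irvine: 12·1 + 11·3 + 13·0 + 3·1 + 4·3 + 6·2 = 72
  Harrow: 12·3 + 11·0 + 13·2 + 3·0 + 4·1 + 6·3 = 84
  Dover: 12·0 + 11·2 + 13·1 + 3·3 + 4·4 + 6·0 = 60
  Kenton: 12·4 + 11·4 + 13·4 + 3·4 + 4·0 + 6·1 = 162
  Brookfield: 12·2 + 11·1 + 13·3 + 3·2 + 4·2 + 6·4 = 112

162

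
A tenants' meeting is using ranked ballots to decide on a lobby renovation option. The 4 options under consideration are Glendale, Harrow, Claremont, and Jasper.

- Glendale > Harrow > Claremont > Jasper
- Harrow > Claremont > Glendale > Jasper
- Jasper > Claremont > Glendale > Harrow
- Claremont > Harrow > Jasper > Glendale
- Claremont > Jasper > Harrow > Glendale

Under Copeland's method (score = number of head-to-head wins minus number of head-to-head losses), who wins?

Claremont

Pairwise results:
  Glendale vs Harrow: Harrow wins 3–2.
  Glendale vs Claremont: Claremont wins 4–1.
  Glendale vs Jasper: Jasper wins 3–2.
  Harrow vs Claremont: Claremont wins 3–2.
  Harrow vs Jasper: Harrow wins 3–2.
  Claremont vs Jasper: Claremont wins 4–1.
Copeland scores (wins − losses):
  Glendale: 0 − 3 = -3
  Harrow: 2 − 1 = 1
  Claremont: 3 − 0 = 3
  Jasper: 1 − 2 = -1
Claremont has the best Copeland score.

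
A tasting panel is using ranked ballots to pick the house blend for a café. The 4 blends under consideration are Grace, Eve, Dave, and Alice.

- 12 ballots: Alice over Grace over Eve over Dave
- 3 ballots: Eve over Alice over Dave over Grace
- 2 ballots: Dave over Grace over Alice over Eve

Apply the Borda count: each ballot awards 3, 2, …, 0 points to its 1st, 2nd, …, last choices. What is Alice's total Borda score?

44

Borda scores:
  Grace: 12·2 + 3·0 + 2·2 = 28
  Eve: 12·1 + 3·3 + 2·0 = 21
  Dave: 12·0 + 3·1 + 2·3 = 9
  Alice: 12·3 + 3·2 + 2·1 = 44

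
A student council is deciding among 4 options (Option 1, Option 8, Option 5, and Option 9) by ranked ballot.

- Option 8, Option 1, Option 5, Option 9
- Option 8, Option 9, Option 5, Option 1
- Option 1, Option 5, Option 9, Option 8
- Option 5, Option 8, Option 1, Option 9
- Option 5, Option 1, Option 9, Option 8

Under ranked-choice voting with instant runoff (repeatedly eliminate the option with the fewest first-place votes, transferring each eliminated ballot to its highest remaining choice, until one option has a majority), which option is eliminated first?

Option 9

Round 1: Option 8 2, Option 5 2, Option 1 1, Option 9 0. Option 9 has the fewest and is eliminated.
Round 2: Option 8 2, Option 5 2, Option 1 1. Option 1 has the fewest and is eliminated.
Round 3: Option 5 3, Option 8 2. Option 5 has a majority.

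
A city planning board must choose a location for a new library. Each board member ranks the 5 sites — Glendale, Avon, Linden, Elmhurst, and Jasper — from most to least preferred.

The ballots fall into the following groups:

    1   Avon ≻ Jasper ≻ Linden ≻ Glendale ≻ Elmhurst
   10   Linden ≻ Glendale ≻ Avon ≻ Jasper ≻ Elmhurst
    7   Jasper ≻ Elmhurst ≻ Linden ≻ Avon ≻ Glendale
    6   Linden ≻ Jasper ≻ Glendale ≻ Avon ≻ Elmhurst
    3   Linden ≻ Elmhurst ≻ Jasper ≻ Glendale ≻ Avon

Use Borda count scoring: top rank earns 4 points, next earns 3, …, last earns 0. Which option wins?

Borda scores:
  Glendale: 1 + 10·3 + 7·0 + 6·2 + 3·1 = 46
  Avon: 4 + 10·2 + 7·1 + 6·1 + 3·0 = 37
  Linden: 2 + 10·4 + 7·2 + 6·4 + 3·4 = 92
  Elmhurst: 0 + 10·0 + 7·3 + 6·0 + 3·3 = 30
  Jasper: 3 + 10·1 + 7·4 + 6·3 + 3·2 = 65
Linden has the highest total.

Linden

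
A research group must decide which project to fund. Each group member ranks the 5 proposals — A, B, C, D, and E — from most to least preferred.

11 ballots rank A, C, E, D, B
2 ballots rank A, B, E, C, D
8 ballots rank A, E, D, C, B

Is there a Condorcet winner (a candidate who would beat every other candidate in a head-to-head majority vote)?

Yes

Head-to-head results (21 voters total):
A vs B: A wins 21–0.
A vs C: A wins 21–0.
A vs D: A wins 21–0.
A vs E: A wins 21–0.
B vs C: C wins 19–2.
B vs D: D wins 19–2.
B vs E: E wins 19–2.
C vs D: C wins 13–8.
C vs E: C wins 11–10.
D vs E: E wins 21–0.
A beats each rival — B (21–0), C (21–0), D (21–0), E (21–0) — so A is the Condorcet winner.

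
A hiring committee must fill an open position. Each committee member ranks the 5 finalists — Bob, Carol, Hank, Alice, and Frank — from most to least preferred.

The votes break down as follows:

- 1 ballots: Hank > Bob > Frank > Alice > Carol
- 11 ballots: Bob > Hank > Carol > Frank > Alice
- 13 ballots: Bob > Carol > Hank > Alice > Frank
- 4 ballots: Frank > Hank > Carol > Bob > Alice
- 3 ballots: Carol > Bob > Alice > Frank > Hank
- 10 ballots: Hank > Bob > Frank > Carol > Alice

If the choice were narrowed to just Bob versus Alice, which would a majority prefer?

Ballots ranking Bob above Alice: 1+11+13+4+3+10 = 42.
Ballots ranking Alice above Bob: 0.
Bob wins the head-to-head, 42–0.

Bob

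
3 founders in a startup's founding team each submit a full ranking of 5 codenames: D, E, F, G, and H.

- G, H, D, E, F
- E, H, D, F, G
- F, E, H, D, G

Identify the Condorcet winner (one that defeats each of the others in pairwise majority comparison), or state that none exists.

Head-to-head results (3 voters total):
D vs E: E wins 2–1.
D vs F: D wins 2–1.
D vs G: D wins 2–1.
D vs H: H wins 3–0.
E vs F: E wins 2–1.
E vs G: E wins 2–1.
E vs H: E wins 2–1.
F vs G: F wins 2–1.
F vs H: H wins 2–1.
G vs H: H wins 2–1.
E beats each rival — D (2–1), F (2–1), G (2–1), H (2–1) — so E is the Condorcet winner.

E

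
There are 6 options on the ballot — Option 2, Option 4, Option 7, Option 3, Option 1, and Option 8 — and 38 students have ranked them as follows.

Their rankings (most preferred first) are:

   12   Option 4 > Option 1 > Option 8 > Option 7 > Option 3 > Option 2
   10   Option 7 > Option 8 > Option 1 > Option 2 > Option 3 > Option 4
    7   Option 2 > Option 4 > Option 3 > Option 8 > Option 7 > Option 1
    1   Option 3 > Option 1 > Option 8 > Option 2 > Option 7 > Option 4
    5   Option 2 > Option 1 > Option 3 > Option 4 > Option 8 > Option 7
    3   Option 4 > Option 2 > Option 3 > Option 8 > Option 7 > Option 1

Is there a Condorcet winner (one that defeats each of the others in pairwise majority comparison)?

Head-to-head results (38 voters total):
Option 2 vs Option 4: Option 2 wins 23–15.
Option 2 vs Option 7: Option 7 wins 22–16.
Option 2 vs Option 3: Option 2 wins 25–13.
Option 2 vs Option 1: Option 1 wins 23–15.
Option 2 vs Option 8: Option 8 wins 23–15.
Option 4 vs Option 7: Option 4 wins 27–11.
Option 4 vs Option 3: Option 4 wins 22–16.
Option 4 vs Option 1: Option 4 wins 22–16.
Option 4 vs Option 8: Option 4 wins 27–11.
Option 7 vs Option 3: Option 7 wins 22–16.
Option 7 vs Option 1: Option 7 wins 20–18.
Option 7 vs Option 8: Option 8 wins 28–10.
Option 3 vs Option 1: Option 1 wins 27–11.
Option 3 vs Option 8: Option 8 wins 22–16.
Option 1 vs Option 8: Option 8 wins 20–18.
No candidate beats all others: Option 2 beats Option 4 beats Option 7 beats Option 2, a majority cycle.

No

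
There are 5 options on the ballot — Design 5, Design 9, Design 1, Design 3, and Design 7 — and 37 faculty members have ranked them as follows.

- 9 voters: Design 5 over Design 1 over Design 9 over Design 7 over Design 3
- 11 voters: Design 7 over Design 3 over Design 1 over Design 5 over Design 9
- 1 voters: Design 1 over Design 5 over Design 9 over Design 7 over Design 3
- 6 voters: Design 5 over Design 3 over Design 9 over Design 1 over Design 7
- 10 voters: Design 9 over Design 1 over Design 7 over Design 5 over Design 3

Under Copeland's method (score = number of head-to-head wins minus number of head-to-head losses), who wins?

Design 1

Pairwise results:
  Design 5 vs Design 9: Design 5 wins 27–10.
  Design 5 vs Design 1: Design 1 wins 22–15.
  Design 5 vs Design 3: Design 5 wins 26–11.
  Design 5 vs Design 7: Design 7 wins 21–16.
  Design 9 vs Design 1: Design 1 wins 21–16.
  Design 9 vs Design 3: Design 9 wins 20–17.
  Design 9 vs Design 7: Design 9 wins 26–11.
  Design 1 vs Design 3: Design 1 wins 20–17.
  Design 1 vs Design 7: Design 1 wins 26–11.
  Design 3 vs Design 7: Design 7 wins 31–6.
Copeland scores (wins − losses):
  Design 5: 2 − 2 = 0
  Design 9: 2 − 2 = 0
  Design 1: 4 − 0 = 4
  Design 3: 0 − 4 = -4
  Design 7: 2 − 2 = 0
Design 1 has the best Copeland score.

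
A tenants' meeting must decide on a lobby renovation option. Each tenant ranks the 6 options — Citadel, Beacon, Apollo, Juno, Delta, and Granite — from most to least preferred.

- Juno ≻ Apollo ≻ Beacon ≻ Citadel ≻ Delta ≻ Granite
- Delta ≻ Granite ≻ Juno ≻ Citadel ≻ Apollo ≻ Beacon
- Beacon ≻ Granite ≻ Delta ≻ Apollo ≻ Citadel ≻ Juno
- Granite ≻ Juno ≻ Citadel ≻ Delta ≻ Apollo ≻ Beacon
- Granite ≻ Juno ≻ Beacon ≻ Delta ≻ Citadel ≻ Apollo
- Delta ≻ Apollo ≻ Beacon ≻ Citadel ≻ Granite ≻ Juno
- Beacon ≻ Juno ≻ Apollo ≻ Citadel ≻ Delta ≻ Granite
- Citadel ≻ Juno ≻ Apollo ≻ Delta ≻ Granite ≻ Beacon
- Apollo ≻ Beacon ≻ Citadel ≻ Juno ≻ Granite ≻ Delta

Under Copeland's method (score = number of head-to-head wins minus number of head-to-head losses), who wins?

Pairwise results:
  Citadel vs Beacon: Beacon wins 6–3.
  Citadel vs Apollo: Apollo wins 5–4.
  Citadel vs Juno: Juno wins 5–4.
  Citadel vs Delta: Citadel wins 5–4.
  Citadel vs Granite: Citadel wins 5–4.
  Beacon vs Apollo: Apollo wins 6–3.
  Beacon vs Juno: Juno wins 5–4.
  Beacon vs Delta: Beacon wins 5–4.
  Beacon vs Granite: Beacon wins 5–4.
  Apollo vs Juno: Juno wins 6–3.
  Apollo vs Delta: Delta wins 5–4.
  Apollo vs Granite: Apollo wins 5–4.
  Juno vs Delta: Juno wins 6–3.
  Juno vs Granite: Granite wins 5–4.
  Delta vs Granite: Delta wins 5–4.
Copeland scores (wins − losses):
  Citadel: 2 − 3 = -1
  Beacon: 3 − 2 = 1
  Apollo: 3 − 2 = 1
  Juno: 4 − 1 = 3
  Delta: 2 − 3 = -1
  Granite: 1 − 4 = -3
Juno has the best Copeland score.

Juno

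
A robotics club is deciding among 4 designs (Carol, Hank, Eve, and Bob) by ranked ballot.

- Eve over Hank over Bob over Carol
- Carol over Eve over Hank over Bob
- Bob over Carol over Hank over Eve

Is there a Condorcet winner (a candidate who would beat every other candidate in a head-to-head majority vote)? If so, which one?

Head-to-head results (3 voters total):
Carol vs Hank: Carol wins 2–1.
Carol vs Eve: Carol wins 2–1.
Carol vs Bob: Bob wins 2–1.
Hank vs Eve: Eve wins 2–1.
Hank vs Bob: Hank wins 2–1.
Eve vs Bob: Eve wins 2–1.
No candidate beats all others: Carol beats Hank beats Bob beats Carol, a majority cycle.

None — there is no Condorcet winner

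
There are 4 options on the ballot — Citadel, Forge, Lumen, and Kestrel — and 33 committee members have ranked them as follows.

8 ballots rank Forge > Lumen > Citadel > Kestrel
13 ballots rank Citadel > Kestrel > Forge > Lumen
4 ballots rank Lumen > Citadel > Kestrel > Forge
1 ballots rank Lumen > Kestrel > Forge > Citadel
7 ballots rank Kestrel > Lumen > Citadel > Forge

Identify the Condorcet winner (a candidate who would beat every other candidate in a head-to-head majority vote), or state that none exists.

There is no Condorcet winner

Head-to-head results (33 voters total):
Citadel vs Forge: Citadel wins 24–9.
Citadel vs Lumen: Lumen wins 20–13.
Citadel vs Kestrel: Citadel wins 25–8.
Forge vs Lumen: Forge wins 21–12.
Forge vs Kestrel: Kestrel wins 25–8.
Lumen vs Kestrel: Kestrel wins 20–13.
No candidate beats all others: Citadel beats Forge beats Lumen beats Citadel, a majority cycle.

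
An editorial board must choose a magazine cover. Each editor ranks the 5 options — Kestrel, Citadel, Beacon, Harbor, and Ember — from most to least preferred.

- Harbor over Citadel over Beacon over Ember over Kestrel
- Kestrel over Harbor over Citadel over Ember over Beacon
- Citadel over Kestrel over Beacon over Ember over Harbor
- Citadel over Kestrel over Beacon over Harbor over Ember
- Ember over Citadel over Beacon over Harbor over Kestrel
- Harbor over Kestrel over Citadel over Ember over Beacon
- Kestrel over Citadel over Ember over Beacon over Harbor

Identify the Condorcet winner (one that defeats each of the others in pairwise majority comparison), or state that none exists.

Citadel

Head-to-head results (7 voters total):
Kestrel vs Citadel: Citadel wins 4–3.
Kestrel vs Beacon: Kestrel wins 5–2.
Kestrel vs Harbor: Kestrel wins 4–3.
Kestrel vs Ember: Kestrel wins 5–2.
Citadel vs Beacon: Citadel wins 7–0.
Citadel vs Harbor: Citadel wins 4–3.
Citadel vs Ember: Citadel wins 6–1.
Beacon vs Harbor: Beacon wins 4–3.
Beacon vs Ember: Ember wins 4–3.
Harbor vs Ember: Harbor wins 4–3.
Citadel beats each rival — Kestrel (4–3), Beacon (7–0), Harbor (4–3), Ember (6–1) — so Citadel is the Condorcet winner.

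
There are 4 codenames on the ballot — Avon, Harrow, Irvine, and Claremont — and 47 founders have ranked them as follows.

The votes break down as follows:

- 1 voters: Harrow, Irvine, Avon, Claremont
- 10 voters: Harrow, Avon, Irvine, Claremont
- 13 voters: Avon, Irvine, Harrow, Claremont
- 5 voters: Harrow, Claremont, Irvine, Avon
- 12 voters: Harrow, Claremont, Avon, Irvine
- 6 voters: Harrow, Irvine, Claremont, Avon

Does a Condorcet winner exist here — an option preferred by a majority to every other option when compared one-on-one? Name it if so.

Head-to-head results (47 voters total):
Avon vs Harrow: Harrow wins 34–13.
Avon vs Irvine: Avon wins 35–12.
Avon vs Claremont: Avon wins 24–23.
Harrow vs Irvine: Harrow wins 34–13.
Harrow vs Claremont: Harrow wins 47–0.
Irvine vs Claremont: Irvine wins 30–17.
Harrow beats each rival — Avon (34–13), Irvine (34–13), Claremont (47–0) — so Harrow is the Condorcet winner.

Harrow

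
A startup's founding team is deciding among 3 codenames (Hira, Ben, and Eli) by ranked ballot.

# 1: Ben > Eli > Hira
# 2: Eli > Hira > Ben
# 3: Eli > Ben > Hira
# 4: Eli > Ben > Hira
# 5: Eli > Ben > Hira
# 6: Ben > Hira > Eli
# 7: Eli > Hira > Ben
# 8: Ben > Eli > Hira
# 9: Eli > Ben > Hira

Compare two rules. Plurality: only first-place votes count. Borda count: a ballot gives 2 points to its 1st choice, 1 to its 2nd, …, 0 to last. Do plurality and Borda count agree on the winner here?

Yes

Plurality first-place counts: Hira 0, Ben 3, Eli 6 → Eli.
Borda totals: Hira 3, Ben 10, Eli 14 → Eli.
The two rules agree on Eli.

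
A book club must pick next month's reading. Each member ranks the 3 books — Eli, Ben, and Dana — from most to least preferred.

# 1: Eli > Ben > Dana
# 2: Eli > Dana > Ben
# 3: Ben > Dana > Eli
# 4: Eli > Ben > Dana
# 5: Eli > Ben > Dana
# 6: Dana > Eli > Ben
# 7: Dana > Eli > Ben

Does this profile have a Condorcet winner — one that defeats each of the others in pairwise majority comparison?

Head-to-head results (7 voters total):
Eli vs Ben: Eli wins 6–1.
Eli vs Dana: Eli wins 4–3.
Ben vs Dana: Ben wins 4–3.
Eli beats each rival — Ben (6–1), Dana (4–3) — so Eli is the Condorcet winner.

Yes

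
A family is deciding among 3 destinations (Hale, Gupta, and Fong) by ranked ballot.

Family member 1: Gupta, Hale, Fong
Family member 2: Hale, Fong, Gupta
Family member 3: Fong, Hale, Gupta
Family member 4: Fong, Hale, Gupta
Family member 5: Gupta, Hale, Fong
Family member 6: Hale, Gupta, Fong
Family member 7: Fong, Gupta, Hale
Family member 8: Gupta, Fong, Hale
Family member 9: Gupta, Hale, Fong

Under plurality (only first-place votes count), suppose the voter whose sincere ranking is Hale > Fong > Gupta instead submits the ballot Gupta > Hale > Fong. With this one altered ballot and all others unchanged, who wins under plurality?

Gupta

First-place totals with the altered ballot: Hale 1, Gupta 5, Fong 3.
The winner is unchanged: still Gupta.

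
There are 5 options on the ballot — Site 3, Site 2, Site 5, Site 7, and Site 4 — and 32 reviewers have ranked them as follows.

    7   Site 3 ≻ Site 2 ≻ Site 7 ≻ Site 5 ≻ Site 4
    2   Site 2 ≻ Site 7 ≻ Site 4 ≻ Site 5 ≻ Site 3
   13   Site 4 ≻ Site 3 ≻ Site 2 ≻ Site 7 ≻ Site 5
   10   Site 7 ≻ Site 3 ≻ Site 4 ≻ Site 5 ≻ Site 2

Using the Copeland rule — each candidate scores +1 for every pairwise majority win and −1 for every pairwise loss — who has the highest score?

Site 3

Pairwise results:
  Site 3 vs Site 2: Site 3 wins 30–2.
  Site 3 vs Site 5: Site 3 wins 30–2.
  Site 3 vs Site 7: Site 3 wins 20–12.
  Site 3 vs Site 4: Site 3 wins 17–15.
  Site 2 vs Site 5: Site 2 wins 22–10.
  Site 2 vs Site 7: Site 2 wins 22–10.
  Site 2 vs Site 4: Site 4 wins 23–9.
  Site 5 vs Site 7: Site 7 wins 32–0.
  Site 5 vs Site 4: Site 4 wins 25–7.
  Site 7 vs Site 4: Site 7 wins 19–13.
Copeland scores (wins − losses):
  Site 3: 4 − 0 = 4
  Site 2: 2 − 2 = 0
  Site 5: 0 − 4 = -4
  Site 7: 2 − 2 = 0
  Site 4: 2 − 2 = 0
Site 3 has the best Copeland score.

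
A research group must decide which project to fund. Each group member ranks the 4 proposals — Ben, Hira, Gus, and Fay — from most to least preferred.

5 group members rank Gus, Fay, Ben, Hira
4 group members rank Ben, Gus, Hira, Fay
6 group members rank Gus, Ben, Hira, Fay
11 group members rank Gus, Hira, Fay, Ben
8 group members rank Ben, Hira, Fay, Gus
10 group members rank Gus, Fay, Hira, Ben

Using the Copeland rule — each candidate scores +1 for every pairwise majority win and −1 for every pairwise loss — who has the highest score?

Gus

Pairwise results:
  Ben vs Hira: Ben wins 23–21.
  Ben vs Gus: Gus wins 32–12.
  Ben vs Fay: Fay wins 26–18.
  Hira vs Gus: Gus wins 36–8.
  Hira vs Fay: Hira wins 29–15.
  Gus vs Fay: Gus wins 36–8.
Copeland scores (wins − losses):
  Ben: 1 − 2 = -1
  Hira: 1 − 2 = -1
  Gus: 3 − 0 = 3
  Fay: 1 − 2 = -1
Gus has the best Copeland score.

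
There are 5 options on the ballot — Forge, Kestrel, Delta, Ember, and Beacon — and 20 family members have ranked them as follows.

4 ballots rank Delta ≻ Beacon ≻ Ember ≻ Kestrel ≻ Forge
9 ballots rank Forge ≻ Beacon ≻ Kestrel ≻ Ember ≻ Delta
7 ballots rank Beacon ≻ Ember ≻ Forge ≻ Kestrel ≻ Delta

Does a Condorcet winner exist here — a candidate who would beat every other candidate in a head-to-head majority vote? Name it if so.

Head-to-head results (20 voters total):
Forge vs Kestrel: Forge wins 16–4.
Forge vs Delta: Forge wins 16–4.
Forge vs Ember: Ember wins 11–9.
Forge vs Beacon: Beacon wins 11–9.
Kestrel vs Delta: Kestrel wins 16–4.
Kestrel vs Ember: Ember wins 11–9.
Kestrel vs Beacon: Beacon wins 20–0.
Delta vs Ember: Ember wins 16–4.
Delta vs Beacon: Beacon wins 16–4.
Ember vs Beacon: Beacon wins 20–0.
Beacon beats each rival — Forge (11–9), Kestrel (20–0), Delta (16–4), Ember (20–0) — so Beacon is the Condorcet winner.

Beacon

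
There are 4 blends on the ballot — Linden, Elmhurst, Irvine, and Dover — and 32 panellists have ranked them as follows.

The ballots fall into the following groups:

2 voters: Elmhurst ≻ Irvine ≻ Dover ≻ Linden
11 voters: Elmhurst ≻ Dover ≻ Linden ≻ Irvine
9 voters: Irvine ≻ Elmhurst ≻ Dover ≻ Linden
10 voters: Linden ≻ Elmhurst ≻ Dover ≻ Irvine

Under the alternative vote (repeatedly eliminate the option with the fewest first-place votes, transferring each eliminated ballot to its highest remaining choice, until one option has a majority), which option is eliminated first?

Round 1: Elmhurst 13, Linden 10, Irvine 9, Dover 0. Dover has the fewest and is eliminated.
Round 2: Elmhurst 13, Linden 10, Irvine 9. Irvine has the fewest and is eliminated.
Round 3: Elmhurst 22, Linden 10. Elmhurst has a majority.

Dover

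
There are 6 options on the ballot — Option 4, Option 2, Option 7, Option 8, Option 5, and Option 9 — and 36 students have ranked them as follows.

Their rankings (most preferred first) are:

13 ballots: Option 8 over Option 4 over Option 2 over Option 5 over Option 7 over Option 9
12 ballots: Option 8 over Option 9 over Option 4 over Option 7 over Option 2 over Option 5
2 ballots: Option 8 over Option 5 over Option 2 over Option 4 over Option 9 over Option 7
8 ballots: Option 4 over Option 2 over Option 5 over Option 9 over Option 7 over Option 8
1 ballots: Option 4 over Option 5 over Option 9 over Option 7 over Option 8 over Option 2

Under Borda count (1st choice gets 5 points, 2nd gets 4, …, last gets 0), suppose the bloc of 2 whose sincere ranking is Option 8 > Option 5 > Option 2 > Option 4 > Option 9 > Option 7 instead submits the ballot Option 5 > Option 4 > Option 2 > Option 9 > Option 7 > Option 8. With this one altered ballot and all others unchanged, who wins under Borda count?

Option 4

Borda totals with the altered ballot: Option 4 141, Option 2 89, Option 7 49, Option 8 126, Option 5 64, Option 9 71.
The winner is unchanged: still Option 4.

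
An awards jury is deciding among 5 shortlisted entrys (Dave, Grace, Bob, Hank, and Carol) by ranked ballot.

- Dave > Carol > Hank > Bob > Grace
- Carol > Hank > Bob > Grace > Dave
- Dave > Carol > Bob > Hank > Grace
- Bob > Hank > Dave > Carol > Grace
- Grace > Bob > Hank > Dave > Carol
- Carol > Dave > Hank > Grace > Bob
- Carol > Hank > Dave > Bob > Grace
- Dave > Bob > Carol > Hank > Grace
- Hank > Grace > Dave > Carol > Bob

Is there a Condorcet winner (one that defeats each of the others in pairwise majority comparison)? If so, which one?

There is no Condorcet winner

Head-to-head results (9 voters total):
Dave vs Grace: Dave wins 6–3.
Dave vs Bob: Dave wins 6–3.
Dave vs Hank: Hank wins 5–4.
Dave vs Carol: Dave wins 6–3.
Grace vs Bob: Bob wins 6–3.
Grace vs Hank: Hank wins 8–1.
Grace vs Carol: Carol wins 7–2.
Bob vs Hank: Hank wins 5–4.
Bob vs Carol: Carol wins 6–3.
Hank vs Carol: Carol wins 6–3.
No candidate beats all others: Dave beats Carol beats Hank beats Dave, a majority cycle.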